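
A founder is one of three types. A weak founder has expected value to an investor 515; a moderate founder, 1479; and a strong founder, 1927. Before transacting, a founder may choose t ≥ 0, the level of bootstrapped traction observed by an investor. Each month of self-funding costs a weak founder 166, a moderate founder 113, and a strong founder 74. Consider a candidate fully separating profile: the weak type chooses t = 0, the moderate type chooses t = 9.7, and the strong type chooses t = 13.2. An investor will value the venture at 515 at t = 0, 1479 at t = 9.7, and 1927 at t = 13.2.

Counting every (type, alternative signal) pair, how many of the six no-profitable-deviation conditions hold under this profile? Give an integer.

Strong (own payoff 1927 − 74×13.2 = 950.2): to t=0 gives 515 → no gain ✓; to t=9.7 gives 1479 − 74×9.7 = 761.2 → no gain ✓.
Moderate (own payoff 1479 − 113×9.7 = 382.9): to t=0 gives 515 → profitable ✗; to t=13.2 gives 1927 − 113×13.2 = 435.4 → profitable ✗.
Weak (own payoff 515): to t=9.7 gives 1479 − 166×9.7 = -131.2 → no gain ✓; to t=13.2 gives 1927 − 166×13.2 = -264.2 → no gain ✓.
4 of the 6 constraints hold; not an equilibrium.

4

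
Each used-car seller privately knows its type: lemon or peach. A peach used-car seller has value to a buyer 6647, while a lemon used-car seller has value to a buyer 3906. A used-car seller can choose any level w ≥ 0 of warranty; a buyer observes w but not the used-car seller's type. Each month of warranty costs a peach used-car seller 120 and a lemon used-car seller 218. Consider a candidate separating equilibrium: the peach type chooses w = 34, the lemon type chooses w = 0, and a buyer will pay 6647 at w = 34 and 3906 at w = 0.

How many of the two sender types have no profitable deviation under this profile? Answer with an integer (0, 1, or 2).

Lemon type: stay at 0 → 3906; mimic → 6647 − 218 × 34 = -765. IC holds (3906 ≥ -765).
Peach type: signal → 6647 − 120 × 34 = 2567; deviate to 0 → 3906. IC fails (2567 < 3906).
1 of 2 constraints hold, so this profile is not an equilibrium.

1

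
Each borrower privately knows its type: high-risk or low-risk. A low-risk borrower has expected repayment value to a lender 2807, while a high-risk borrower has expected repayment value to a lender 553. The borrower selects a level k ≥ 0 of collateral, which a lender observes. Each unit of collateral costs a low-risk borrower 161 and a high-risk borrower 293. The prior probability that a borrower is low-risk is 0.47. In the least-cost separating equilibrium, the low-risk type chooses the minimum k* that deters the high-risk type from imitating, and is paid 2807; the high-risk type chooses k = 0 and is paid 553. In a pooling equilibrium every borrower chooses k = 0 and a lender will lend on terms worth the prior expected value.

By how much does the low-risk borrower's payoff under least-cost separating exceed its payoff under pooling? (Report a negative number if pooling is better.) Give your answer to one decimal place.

Least-cost separating signal: k* solves 553 = 2807 − 293·k*, so k* = (2807 − 553)/293 ≈ 7.6928.
Low-risk type's separating payoff: 2807 − 161 × k* = 2807 − 161 × (2807 − 553)/293 = 2807 − 362894/293 ≈ 1568.454.
Pooling payoff: 0.47 × 2807 + 0.53 × 553 = 1612.38.
Difference: 1568.454 − 1612.38 = -43.926, i.e. -43.9 to one decimal place.
The low-risk type would prefer the pooling outcome.

-43.9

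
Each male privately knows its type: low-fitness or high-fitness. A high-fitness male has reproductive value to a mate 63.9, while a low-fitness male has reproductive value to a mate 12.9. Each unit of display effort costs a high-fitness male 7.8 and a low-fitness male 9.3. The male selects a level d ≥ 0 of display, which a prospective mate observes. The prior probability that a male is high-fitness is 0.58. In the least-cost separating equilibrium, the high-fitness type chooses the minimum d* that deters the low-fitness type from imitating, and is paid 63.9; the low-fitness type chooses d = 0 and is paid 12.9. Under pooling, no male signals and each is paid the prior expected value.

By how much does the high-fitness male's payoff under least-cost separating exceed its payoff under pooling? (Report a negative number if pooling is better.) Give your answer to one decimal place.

Least-cost separating signal: d* solves 12.9 = 63.9 − 9.3·d*, so d* = (63.9 − 12.9)/9.3 ≈ 5.4839.
High-fitness type's separating payoff: 63.9 − 7.8 × d* = 63.9 − 7.8 × (63.9 − 12.9)/9.3 = 63.9 − 397.8/9.3 ≈ 21.126.
Pooling payoff: 0.58 × 63.9 + 0.42 × 12.9 = 42.48.
Difference: 21.126 − 42.48 = -21.354, i.e. -21.4 to one decimal place.
The high-fitness type would prefer the pooling outcome.

-21.4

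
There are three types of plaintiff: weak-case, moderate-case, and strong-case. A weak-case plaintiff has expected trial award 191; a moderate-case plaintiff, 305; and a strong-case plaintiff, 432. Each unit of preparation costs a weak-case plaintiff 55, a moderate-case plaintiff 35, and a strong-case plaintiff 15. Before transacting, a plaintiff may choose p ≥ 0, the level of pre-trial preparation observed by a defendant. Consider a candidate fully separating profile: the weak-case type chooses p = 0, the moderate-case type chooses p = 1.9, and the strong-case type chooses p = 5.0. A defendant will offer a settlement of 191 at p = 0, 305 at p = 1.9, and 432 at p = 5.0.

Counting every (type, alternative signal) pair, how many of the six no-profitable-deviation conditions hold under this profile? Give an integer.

Strong-case (own payoff 432 − 15×5.0 = 357): to p=0 gives 191 → no gain ✓; to p=1.9 gives 305 − 15×1.9 = 276.5 → no gain ✓.
Moderate-case (own payoff 305 − 35×1.9 = 238.5): to p=0 gives 191 → no gain ✓; to p=5.0 gives 432 − 35×5.0 = 257 → profitable ✗.
Weak-case (own payoff 191): to p=1.9 gives 305 − 55×1.9 = 200.5 → profitable ✗; to p=5.0 gives 432 − 55×5.0 = 157 → no gain ✓.
4 of the 6 constraints hold; not an equilibrium.

4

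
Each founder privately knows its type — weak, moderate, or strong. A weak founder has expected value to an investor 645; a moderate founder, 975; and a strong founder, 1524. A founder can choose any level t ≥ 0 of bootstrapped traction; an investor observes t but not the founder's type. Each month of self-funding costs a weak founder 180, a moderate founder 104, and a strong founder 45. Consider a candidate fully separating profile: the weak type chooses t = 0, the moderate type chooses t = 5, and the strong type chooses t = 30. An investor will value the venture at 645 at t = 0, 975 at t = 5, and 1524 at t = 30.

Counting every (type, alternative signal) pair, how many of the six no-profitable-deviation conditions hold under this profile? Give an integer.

Strong (own payoff 1524 − 45×30 = 174): to t=0 gives 645 → profitable ✗; to t=5 gives 975 − 45×5 = 750 → profitable ✗.
Weak (own payoff 645): to t=5 gives 975 − 180×5 = 75 → no gain ✓; to t=30 gives 1524 − 180×30 = -3876 → no gain ✓.
Moderate (own payoff 975 − 104×5 = 455): to t=0 gives 645 → profitable ✗; to t=30 gives 1524 − 104×30 = -1596 → no gain ✓.
3 of the 6 constraints hold; not an equilibrium.

3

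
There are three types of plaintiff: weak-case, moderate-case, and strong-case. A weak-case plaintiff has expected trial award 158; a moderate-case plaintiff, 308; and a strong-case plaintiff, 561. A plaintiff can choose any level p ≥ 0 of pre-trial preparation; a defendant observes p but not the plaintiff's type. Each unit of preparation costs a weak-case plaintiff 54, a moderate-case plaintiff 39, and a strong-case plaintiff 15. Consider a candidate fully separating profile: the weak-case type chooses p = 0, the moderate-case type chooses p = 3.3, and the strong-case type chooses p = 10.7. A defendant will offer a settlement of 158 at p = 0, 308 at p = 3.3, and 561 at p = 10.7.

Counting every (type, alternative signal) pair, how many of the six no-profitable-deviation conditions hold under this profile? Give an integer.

6

Strong-case (own payoff 561 − 15×10.7 = 400.5): to p=0 gives 158 → no gain ✓; to p=3.3 gives 308 − 15×3.3 = 258.5 → no gain ✓.
Moderate-case (own payoff 308 − 39×3.3 = 179.3): to p=0 gives 158 → no gain ✓; to p=10.7 gives 561 − 39×10.7 = 143.7 → no gain ✓.
Weak-case (own payoff 158): to p=3.3 gives 308 − 54×3.3 = 129.8 → no gain ✓; to p=10.7 gives 561 − 54×10.7 = -16.8 → no gain ✓.
6 of the 6 constraints hold; this profile is a separating equilibrium.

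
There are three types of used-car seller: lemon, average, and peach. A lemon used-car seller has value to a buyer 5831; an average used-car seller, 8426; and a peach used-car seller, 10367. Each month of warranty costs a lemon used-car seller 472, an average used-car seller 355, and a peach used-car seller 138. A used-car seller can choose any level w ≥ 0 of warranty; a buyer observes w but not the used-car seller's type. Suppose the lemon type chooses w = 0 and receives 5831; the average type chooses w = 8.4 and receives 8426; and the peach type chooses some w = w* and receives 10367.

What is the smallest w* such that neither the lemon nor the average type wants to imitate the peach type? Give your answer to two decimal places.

Lemon type (on-path payoff 5831) won't mimic when 5831 ≥ 10367 − 472·w*, i.e. w* ≥ 9.61.
Average type (on-path payoff 8426 − 355×8.4 = 5444) won't mimic when 5444 ≥ 10367 − 355·w*, i.e. w* ≥ 13.87.
Both must hold, so w* = max(9.61, 13.87) = 13.87. The average type's constraint binds.

13.87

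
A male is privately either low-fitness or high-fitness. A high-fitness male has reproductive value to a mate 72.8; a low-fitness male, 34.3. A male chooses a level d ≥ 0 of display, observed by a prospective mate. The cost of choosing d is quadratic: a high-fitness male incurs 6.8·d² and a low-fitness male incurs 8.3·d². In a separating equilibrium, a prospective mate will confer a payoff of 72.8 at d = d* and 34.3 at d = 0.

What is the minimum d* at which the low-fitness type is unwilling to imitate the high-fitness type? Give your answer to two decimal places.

2.15

The low-fitness type at d = 0 receives 34.3; imitating at d* yields 72.8 − 8.3·d*².
Indifference: 34.3 = 72.8 − 8.3·d*², so d*² = (72.8 − 34.3) / 8.3 ≈ 4.6386.
d* = √4.6386 ≈ 2.15.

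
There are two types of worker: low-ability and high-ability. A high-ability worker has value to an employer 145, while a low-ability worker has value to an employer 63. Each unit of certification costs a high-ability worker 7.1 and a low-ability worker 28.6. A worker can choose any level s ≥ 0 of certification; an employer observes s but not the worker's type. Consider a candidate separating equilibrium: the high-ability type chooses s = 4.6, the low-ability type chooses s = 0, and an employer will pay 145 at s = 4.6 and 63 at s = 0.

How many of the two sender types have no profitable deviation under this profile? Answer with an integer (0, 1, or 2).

High-ability type: signal → 145 − 7.1 × 4.6 = 112.34; deviate to 0 → 63. IC holds (112.34 ≥ 63).
Low-ability type: stay at 0 → 63; mimic → 145 − 28.6 × 4.6 = 13.44. IC holds (63 ≥ 13.44).
2 of 2 constraints hold, so this is a separating equilibrium.

2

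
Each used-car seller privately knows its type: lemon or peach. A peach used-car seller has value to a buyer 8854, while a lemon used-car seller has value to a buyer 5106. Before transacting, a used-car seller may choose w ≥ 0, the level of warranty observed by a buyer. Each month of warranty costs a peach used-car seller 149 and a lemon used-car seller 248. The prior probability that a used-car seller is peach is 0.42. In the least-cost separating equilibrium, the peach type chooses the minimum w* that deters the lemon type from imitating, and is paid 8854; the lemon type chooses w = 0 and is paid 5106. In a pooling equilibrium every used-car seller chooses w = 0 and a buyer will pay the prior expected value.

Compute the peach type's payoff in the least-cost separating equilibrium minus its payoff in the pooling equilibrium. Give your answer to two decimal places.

-77.98

Least-cost separating signal: w* solves 5106 = 8854 − 248·w*, so w* = (8854 − 5106)/248 ≈ 15.1129.
Peach type's separating payoff: 8854 − 149 × w* = 8854 − 149 × (8854 − 5106)/248 = 8854 − 558452/248 ≈ 6602.1774.
Pooling payoff: 0.42 × 8854 + 0.58 × 5106 = 6680.16.
Difference: 6602.1774 − 6680.16 = -77.9826, i.e. -77.98 to two decimal places.
The peach type would prefer the pooling outcome.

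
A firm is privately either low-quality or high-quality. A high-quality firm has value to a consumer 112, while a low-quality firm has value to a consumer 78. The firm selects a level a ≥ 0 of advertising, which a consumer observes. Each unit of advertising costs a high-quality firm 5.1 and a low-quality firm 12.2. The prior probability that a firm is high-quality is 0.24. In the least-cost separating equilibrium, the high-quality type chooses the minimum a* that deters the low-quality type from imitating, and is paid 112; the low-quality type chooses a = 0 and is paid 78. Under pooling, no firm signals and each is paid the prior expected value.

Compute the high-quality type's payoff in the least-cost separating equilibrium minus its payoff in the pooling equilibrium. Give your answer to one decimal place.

11.6

Least-cost separating signal: a* solves 78 = 112 − 12.2·a*, so a* = (112 − 78)/12.2 ≈ 2.7869.
High-quality type's separating payoff: 112 − 5.1 × a* = 112 − 5.1 × (112 − 78)/12.2 = 112 − 173.4/12.2 ≈ 97.787.
Pooling payoff: 0.24 × 112 + 0.76 × 78 = 86.16.
Difference: 97.787 − 86.16 = 11.627, i.e. 11.6 to one decimal place.
The high-quality type prefers to separate.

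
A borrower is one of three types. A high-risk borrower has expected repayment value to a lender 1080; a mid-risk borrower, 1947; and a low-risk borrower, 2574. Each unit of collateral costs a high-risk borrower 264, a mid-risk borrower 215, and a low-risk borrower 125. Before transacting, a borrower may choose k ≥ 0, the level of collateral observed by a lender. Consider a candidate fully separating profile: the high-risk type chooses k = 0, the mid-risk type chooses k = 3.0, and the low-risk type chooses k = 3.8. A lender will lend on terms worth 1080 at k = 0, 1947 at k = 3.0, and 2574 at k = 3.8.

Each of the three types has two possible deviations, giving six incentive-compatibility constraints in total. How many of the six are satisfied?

3

Low-risk (own payoff 2574 − 125×3.8 = 2099): to k=0 gives 1080 → no gain ✓; to k=3.0 gives 1947 − 125×3.0 = 1572 → no gain ✓.
High-risk (own payoff 1080): to k=3.0 gives 1947 − 264×3.0 = 1155 → profitable ✗; to k=3.8 gives 2574 − 264×3.8 = 1570.8 → profitable ✗.
Mid-risk (own payoff 1947 − 215×3.0 = 1302): to k=0 gives 1080 → no gain ✓; to k=3.8 gives 2574 − 215×3.8 = 1757 → profitable ✗.
3 of the 6 constraints hold; not an equilibrium.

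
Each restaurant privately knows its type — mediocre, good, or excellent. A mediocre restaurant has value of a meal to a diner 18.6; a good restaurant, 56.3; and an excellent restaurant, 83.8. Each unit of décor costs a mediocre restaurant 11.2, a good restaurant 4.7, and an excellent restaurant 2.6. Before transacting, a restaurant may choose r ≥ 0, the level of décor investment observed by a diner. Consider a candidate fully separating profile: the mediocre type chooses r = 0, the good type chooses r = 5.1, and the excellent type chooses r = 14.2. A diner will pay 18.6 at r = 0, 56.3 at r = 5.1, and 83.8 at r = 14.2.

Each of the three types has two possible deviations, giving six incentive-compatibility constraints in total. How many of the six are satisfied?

Excellent (own payoff 83.8 − 2.6×14.2 = 46.88): to r=0 gives 18.6 → no gain ✓; to r=5.1 gives 56.3 − 2.6×5.1 = 43.04 → no gain ✓.
Good (own payoff 56.3 − 4.7×5.1 = 32.33): to r=0 gives 18.6 → no gain ✓; to r=14.2 gives 83.8 − 4.7×14.2 = 17.06 → no gain ✓.
Mediocre (own payoff 18.6): to r=5.1 gives 56.3 − 11.2×5.1 = -0.82 → no gain ✓; to r=14.2 gives 83.8 − 11.2×14.2 = -75.24 → no gain ✓.
6 of the 6 constraints hold; this profile is a separating equilibrium.

6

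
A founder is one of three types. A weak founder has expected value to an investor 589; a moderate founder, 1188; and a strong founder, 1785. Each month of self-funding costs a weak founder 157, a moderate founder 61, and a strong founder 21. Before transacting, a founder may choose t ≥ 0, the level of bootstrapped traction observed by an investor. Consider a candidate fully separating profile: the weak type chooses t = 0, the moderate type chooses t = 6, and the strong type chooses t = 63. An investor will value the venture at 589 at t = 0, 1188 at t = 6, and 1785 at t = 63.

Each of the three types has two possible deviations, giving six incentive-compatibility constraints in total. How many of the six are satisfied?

4

Moderate (own payoff 1188 − 61×6 = 822): to t=0 gives 589 → no gain ✓; to t=63 gives 1785 − 61×63 = -2058 → no gain ✓.
Weak (own payoff 589): to t=6 gives 1188 − 157×6 = 246 → no gain ✓; to t=63 gives 1785 − 157×63 = -8106 → no gain ✓.
Strong (own payoff 1785 − 21×63 = 462): to t=0 gives 589 → profitable ✗; to t=6 gives 1188 − 21×6 = 1062 → profitable ✗.
4 of the 6 constraints hold; not an equilibrium.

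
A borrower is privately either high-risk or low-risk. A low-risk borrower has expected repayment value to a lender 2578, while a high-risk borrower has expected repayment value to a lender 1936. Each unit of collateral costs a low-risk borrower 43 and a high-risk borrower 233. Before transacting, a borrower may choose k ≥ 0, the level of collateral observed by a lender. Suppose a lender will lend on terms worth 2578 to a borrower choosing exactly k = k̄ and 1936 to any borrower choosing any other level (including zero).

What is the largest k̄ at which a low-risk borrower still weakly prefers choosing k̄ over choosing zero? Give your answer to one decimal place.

Choosing k̄ yields the low-risk type 2578 − 43·k̄; choosing zero yields 1936.
The low-risk type is indifferent at 2578 − 43·k̄ = 1936, i.e. k̄ = (2578 − 1936) / 43 ≈ 14.9.
For any k̄ above 14.9 the low-risk type would rather pool at zero, so separation collapses.

14.9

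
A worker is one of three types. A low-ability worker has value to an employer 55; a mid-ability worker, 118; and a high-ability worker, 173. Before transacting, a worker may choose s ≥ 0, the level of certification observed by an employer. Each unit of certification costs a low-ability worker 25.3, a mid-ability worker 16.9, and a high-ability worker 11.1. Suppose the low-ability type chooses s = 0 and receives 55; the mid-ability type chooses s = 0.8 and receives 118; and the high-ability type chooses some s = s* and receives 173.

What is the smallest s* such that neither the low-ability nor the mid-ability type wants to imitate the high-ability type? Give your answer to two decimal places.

Mid-ability type (on-path payoff 118 − 16.9×0.8 = 104.48) won't mimic when 104.48 ≥ 173 − 16.9·s*, i.e. s* ≥ 4.05.
Low-ability type (on-path payoff 55) won't mimic when 55 ≥ 173 − 25.3·s*, i.e. s* ≥ 4.66.
Both must hold, so s* = max(4.66, 4.05) = 4.66. The low-ability type's constraint binds.

4.66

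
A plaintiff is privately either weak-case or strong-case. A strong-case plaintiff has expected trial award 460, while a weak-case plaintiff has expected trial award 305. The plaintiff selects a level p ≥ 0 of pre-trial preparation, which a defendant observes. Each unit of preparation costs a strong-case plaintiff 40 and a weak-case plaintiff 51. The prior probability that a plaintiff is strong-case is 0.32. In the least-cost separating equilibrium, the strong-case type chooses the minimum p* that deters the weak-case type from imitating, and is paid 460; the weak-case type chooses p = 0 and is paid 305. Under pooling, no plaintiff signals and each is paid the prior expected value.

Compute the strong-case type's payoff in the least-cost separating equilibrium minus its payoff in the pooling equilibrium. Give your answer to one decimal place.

-16.2

Least-cost separating signal: p* solves 305 = 460 − 51·p*, so p* = (460 − 305)/51 ≈ 3.0392.
Strong-case type's separating payoff: 460 − 40 × p* = 460 − 40 × (460 − 305)/51 = 460 − 6200/51 ≈ 338.431.
Pooling payoff: 0.32 × 460 + 0.68 × 305 = 354.6.
Difference: 338.431 − 354.6 = -16.169, i.e. -16.2 to one decimal place.
The strong-case type would prefer the pooling outcome.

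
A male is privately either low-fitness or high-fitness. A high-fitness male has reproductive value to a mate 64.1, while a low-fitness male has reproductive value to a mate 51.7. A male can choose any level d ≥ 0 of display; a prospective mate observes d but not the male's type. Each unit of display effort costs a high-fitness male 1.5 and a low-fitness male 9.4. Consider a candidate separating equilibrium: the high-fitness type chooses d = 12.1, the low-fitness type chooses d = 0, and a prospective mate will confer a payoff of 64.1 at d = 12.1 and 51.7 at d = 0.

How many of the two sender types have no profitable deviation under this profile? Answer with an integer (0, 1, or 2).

Low-fitness type: stay at 0 → 51.7; mimic → 64.1 − 9.4 × 12.1 = -49.64. IC holds (51.7 ≥ -49.64).
High-fitness type: signal → 64.1 − 1.5 × 12.1 = 45.95; deviate to 0 → 51.7. IC fails (45.95 < 51.7).
1 of 2 constraints hold, so this profile is not an equilibrium.

1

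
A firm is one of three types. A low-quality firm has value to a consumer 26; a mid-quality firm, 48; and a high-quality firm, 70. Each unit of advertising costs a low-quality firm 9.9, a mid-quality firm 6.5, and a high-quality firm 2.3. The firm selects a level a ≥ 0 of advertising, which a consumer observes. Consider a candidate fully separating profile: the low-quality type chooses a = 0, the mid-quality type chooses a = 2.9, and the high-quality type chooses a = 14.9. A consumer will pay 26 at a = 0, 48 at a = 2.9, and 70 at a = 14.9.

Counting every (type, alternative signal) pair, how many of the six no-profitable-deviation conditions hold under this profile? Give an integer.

Mid-quality (own payoff 48 − 6.5×2.9 = 29.15): to a=0 gives 26 → no gain ✓; to a=14.9 gives 70 − 6.5×14.9 = -26.85 → no gain ✓.
High-quality (own payoff 70 − 2.3×14.9 = 35.73): to a=0 gives 26 → no gain ✓; to a=2.9 gives 48 − 2.3×2.9 = 41.33 → profitable ✗.
Low-quality (own payoff 26): to a=2.9 gives 48 − 9.9×2.9 = 19.29 → no gain ✓; to a=14.9 gives 70 − 9.9×14.9 = -77.51 → no gain ✓.
5 of the 6 constraints hold; not an equilibrium.

5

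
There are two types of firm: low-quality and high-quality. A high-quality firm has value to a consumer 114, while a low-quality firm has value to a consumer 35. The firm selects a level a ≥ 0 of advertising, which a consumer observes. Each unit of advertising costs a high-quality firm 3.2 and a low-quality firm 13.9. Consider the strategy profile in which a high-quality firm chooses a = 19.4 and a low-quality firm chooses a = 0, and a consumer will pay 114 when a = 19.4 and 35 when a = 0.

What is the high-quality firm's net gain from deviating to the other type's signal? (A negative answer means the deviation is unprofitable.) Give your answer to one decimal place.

-16.9

Playing a = 19.4 the high-quality firm receives 114 − 3.2 × 19.4 = 51.92.
Deviating to a = 0 yields 35 instead.
Gain from deviating: 35 − 51.92 = -16.92, i.e. -16.9 to one decimal place.
The gain is negative, so the high-quality type's incentive-compatibility constraint is satisfied.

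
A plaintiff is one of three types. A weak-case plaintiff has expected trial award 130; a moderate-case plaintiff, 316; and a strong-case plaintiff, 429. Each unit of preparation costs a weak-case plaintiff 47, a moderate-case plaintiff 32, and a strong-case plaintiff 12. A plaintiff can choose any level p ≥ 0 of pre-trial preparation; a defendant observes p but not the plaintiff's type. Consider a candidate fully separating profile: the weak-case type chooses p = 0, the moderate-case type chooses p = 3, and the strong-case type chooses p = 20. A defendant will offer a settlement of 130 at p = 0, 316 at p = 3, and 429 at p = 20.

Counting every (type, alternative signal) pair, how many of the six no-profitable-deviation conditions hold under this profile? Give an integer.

4

Weak-case (own payoff 130): to p=3 gives 316 − 47×3 = 175 → profitable ✗; to p=20 gives 429 − 47×20 = -511 → no gain ✓.
Strong-case (own payoff 429 − 12×20 = 189): to p=0 gives 130 → no gain ✓; to p=3 gives 316 − 12×3 = 280 → profitable ✗.
Moderate-case (own payoff 316 − 32×3 = 220): to p=0 gives 130 → no gain ✓; to p=20 gives 429 − 32×20 = -211 → no gain ✓.
4 of the 6 constraints hold; not an equilibrium.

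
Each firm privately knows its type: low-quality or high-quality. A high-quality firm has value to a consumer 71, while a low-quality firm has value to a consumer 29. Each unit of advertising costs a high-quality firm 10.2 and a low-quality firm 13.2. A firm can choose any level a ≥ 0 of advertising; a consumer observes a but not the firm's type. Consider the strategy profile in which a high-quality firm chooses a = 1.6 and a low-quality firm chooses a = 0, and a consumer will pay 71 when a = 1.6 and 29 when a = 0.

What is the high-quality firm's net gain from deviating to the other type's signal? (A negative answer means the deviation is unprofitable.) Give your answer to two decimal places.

Playing a = 1.6 the high-quality firm receives 71 − 10.2 × 1.6 = 54.68.
Deviating to a = 0 yields 29 instead.
Gain from deviating: 29 − 54.68 = -25.68.
The gain is negative, so the high-quality type's incentive-compatibility constraint is satisfied.

-25.68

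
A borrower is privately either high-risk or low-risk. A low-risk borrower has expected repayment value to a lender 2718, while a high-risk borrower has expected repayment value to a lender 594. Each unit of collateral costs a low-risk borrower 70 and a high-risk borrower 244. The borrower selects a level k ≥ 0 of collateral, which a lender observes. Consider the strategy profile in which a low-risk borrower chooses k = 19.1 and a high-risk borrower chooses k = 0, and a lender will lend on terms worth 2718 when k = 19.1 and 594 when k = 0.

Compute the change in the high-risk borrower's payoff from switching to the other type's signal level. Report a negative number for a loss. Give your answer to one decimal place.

-2536.4

Playing k = 0 the high-risk borrower receives 594.
Deviating to k = 19.1 brings payment 2718 at cost 244 × 19.1 = 4660.4, netting -1942.4.
Gain from deviating: -1942.4 − 594 = -2536.4.
The gain is negative, so the high-risk type's incentive-compatibility constraint is satisfied.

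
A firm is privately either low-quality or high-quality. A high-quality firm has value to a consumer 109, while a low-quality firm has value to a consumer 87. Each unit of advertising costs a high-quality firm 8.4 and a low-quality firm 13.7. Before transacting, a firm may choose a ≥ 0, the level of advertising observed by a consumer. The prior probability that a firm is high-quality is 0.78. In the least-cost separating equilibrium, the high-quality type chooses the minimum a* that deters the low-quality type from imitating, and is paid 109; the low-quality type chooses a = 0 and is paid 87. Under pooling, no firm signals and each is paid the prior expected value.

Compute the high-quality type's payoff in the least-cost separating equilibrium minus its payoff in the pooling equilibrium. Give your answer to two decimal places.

Least-cost separating signal: a* solves 87 = 109 − 13.7·a*, so a* = (109 − 87)/13.7 ≈ 1.6058.
High-quality type's separating payoff: 109 − 8.4 × a* = 109 − 8.4 × (109 − 87)/13.7 = 109 − 184.8/13.7 ≈ 95.5109.
Pooling payoff: 0.78 × 109 + 0.22 × 87 = 104.16.
Difference: 95.5109 − 104.16 = -8.6491, i.e. -8.65 to two decimal places.
The high-quality type would prefer the pooling outcome.

-8.65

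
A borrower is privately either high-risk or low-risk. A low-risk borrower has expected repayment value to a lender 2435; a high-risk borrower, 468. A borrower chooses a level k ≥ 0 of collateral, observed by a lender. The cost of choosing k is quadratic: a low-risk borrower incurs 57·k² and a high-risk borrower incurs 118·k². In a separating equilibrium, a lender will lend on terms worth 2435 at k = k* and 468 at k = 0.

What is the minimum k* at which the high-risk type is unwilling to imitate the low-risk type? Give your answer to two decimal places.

4.08

The high-risk type at k = 0 receives 468; imitating at k* yields 2435 − 118·k*².
Indifference: 468 = 2435 − 118·k*², so k*² = (2435 − 468) / 118 ≈ 16.6695.
k* = √16.6695 ≈ 4.08.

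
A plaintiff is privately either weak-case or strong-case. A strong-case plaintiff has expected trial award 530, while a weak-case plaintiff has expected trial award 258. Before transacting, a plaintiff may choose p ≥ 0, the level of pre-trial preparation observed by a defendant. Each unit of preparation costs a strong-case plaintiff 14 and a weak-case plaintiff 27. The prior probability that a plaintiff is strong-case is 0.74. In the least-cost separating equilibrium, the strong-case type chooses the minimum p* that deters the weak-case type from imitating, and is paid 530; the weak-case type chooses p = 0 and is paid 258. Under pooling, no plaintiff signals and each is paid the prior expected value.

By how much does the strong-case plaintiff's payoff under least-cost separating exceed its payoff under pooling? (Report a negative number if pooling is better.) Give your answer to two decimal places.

-70.32

Least-cost separating signal: p* solves 258 = 530 − 27·p*, so p* = (530 − 258)/27 ≈ 10.0741.
Strong-case type's separating payoff: 530 − 14 × p* = 530 − 14 × (530 − 258)/27 = 530 − 3808/27 ≈ 388.9630.
Pooling payoff: 0.74 × 530 + 0.26 × 258 = 459.28.
Difference: 388.9630 − 459.28 = -70.317, i.e. -70.32 to two decimal places.
The strong-case type would prefer the pooling outcome.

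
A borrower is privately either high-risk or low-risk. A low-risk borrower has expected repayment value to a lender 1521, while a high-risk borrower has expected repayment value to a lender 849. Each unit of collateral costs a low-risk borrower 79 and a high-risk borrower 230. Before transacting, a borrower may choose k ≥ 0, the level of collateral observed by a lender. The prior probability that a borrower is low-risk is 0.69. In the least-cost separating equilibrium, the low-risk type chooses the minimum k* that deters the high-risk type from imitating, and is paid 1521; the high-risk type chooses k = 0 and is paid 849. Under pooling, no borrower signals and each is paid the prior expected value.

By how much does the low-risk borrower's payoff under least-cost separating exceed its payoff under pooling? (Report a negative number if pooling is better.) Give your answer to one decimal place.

-22.5

Least-cost separating signal: k* solves 849 = 1521 − 230·k*, so k* = (1521 − 849)/230 ≈ 2.9217.
Low-risk type's separating payoff: 1521 − 79 × k* = 1521 − 79 × (1521 − 849)/230 = 1521 − 53088/230 ≈ 1290.183.
Pooling payoff: 0.69 × 1521 + 0.31 × 849 = 1312.68.
Difference: 1290.183 − 1312.68 = -22.497, i.e. -22.5 to one decimal place.
The low-risk type would prefer the pooling outcome.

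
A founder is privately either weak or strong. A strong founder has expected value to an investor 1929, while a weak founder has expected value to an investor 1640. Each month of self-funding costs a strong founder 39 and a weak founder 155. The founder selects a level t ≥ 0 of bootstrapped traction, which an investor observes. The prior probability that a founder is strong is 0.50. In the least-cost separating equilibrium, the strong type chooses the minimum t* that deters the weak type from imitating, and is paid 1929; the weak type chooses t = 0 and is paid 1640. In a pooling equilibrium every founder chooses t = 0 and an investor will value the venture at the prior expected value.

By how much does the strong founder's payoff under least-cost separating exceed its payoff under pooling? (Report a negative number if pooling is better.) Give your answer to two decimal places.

Least-cost separating signal: t* solves 1640 = 1929 − 155·t*, so t* = (1929 − 1640)/155 ≈ 1.8645.
Strong type's separating payoff: 1929 − 39 × t* = 1929 − 39 × (1929 − 1640)/155 = 1929 − 11271/155 ≈ 1856.2839.
Pooling payoff: 0.50 × 1929 + 0.50 × 1640 = 1784.5.
Difference: 1856.2839 − 1784.5 = 71.7839, i.e. 71.78 to two decimal places.
The strong type prefers to separate.

71.78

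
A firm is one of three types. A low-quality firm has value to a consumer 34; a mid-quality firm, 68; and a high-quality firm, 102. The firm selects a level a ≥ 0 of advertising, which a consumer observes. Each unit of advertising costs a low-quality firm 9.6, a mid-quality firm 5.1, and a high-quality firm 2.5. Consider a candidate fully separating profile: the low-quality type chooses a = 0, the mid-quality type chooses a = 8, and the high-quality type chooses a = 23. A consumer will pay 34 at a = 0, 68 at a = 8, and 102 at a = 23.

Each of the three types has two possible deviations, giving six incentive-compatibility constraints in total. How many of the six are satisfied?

4

Low-quality (own payoff 34): to a=8 gives 68 − 9.6×8 = -8.8 → no gain ✓; to a=23 gives 102 − 9.6×23 = -118.8 → no gain ✓.
Mid-quality (own payoff 68 − 5.1×8 = 27.2): to a=0 gives 34 → profitable ✗; to a=23 gives 102 − 5.1×23 = -15.3 → no gain ✓.
High-quality (own payoff 102 − 2.5×23 = 44.5): to a=0 gives 34 → no gain ✓; to a=8 gives 68 − 2.5×8 = 48 → profitable ✗.
4 of the 6 constraints hold; not an equilibrium.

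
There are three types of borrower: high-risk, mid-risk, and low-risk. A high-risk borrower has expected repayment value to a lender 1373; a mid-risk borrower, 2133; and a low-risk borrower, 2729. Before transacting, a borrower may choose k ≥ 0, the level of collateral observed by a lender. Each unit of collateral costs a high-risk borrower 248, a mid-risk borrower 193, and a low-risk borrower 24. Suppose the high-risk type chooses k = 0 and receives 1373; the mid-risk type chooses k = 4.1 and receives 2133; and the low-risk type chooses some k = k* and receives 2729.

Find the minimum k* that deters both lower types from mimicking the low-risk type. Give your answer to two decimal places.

High-risk type (on-path payoff 1373) won't mimic when 1373 ≥ 2729 − 248·k*, i.e. k* ≥ 5.47.
Mid-risk type (on-path payoff 2133 − 193×4.1 = 1341.7) won't mimic when 1341.7 ≥ 2729 − 193·k*, i.e. k* ≥ 7.19.
Both must hold, so k* = max(5.47, 7.19) = 7.19. The mid-risk type's constraint binds.

7.19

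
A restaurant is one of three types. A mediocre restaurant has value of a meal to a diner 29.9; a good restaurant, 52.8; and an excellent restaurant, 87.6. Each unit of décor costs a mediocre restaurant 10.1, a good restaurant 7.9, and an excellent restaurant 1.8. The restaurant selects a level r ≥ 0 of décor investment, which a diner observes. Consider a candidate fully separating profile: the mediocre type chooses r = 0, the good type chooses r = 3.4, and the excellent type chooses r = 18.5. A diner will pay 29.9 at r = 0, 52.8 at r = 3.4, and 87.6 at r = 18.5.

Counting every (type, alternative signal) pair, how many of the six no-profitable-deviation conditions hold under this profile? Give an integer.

5

Good (own payoff 52.8 − 7.9×3.4 = 25.94): to r=0 gives 29.9 → profitable ✗; to r=18.5 gives 87.6 − 7.9×18.5 = -58.55 → no gain ✓.
Excellent (own payoff 87.6 − 1.8×18.5 = 54.3): to r=0 gives 29.9 → no gain ✓; to r=3.4 gives 52.8 − 1.8×3.4 = 46.68 → no gain ✓.
Mediocre (own payoff 29.9): to r=3.4 gives 52.8 − 10.1×3.4 = 18.46 → no gain ✓; to r=18.5 gives 87.6 − 10.1×18.5 = -99.25 → no gain ✓.
5 of the 6 constraints hold; not an equilibrium.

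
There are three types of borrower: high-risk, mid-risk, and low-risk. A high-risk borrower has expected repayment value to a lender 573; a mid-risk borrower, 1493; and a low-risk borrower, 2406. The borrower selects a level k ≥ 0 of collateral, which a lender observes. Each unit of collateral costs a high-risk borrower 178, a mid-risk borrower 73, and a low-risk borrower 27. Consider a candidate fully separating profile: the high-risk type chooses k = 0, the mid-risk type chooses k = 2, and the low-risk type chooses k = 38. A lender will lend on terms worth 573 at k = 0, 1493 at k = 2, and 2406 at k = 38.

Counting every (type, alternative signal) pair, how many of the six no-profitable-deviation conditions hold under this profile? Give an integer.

4

Low-risk (own payoff 2406 − 27×38 = 1380): to k=0 gives 573 → no gain ✓; to k=2 gives 1493 − 27×2 = 1439 → profitable ✗.
High-risk (own payoff 573): to k=2 gives 1493 − 178×2 = 1137 → profitable ✗; to k=38 gives 2406 − 178×38 = -4358 → no gain ✓.
Mid-risk (own payoff 1493 − 73×2 = 1347): to k=0 gives 573 → no gain ✓; to k=38 gives 2406 − 73×38 = -368 → no gain ✓.
4 of the 6 constraints hold; not an equilibrium.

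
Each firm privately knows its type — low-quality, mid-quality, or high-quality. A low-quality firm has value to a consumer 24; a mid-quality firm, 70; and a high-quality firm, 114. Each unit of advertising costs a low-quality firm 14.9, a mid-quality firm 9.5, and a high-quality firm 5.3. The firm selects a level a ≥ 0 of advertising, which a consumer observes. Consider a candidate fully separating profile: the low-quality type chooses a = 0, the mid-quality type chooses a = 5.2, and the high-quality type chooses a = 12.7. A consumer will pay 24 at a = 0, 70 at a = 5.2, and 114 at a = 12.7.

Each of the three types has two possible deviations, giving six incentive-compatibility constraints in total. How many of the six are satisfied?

High-quality (own payoff 114 − 5.3×12.7 = 46.69): to a=0 gives 24 → no gain ✓; to a=5.2 gives 70 − 5.3×5.2 = 42.44 → no gain ✓.
Low-quality (own payoff 24): to a=5.2 gives 70 − 14.9×5.2 = -7.48 → no gain ✓; to a=12.7 gives 114 − 14.9×12.7 = -75.23 → no gain ✓.
Mid-quality (own payoff 70 − 9.5×5.2 = 20.6): to a=0 gives 24 → profitable ✗; to a=12.7 gives 114 − 9.5×12.7 = -6.65 → no gain ✓.
5 of the 6 constraints hold; not an equilibrium.

5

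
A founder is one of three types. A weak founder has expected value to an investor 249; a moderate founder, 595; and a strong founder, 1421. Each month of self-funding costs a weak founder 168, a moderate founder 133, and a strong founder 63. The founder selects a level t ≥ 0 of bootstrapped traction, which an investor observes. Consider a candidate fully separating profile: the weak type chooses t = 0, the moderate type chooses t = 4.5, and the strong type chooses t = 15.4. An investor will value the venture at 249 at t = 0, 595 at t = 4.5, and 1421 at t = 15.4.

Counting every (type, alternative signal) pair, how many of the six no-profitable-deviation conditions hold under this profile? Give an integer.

Strong (own payoff 1421 − 63×15.4 = 450.8): to t=0 gives 249 → no gain ✓; to t=4.5 gives 595 − 63×4.5 = 311.5 → no gain ✓.
Moderate (own payoff 595 − 133×4.5 = -3.5): to t=0 gives 249 → profitable ✗; to t=15.4 gives 1421 − 133×15.4 = -627.2 → no gain ✓.
Weak (own payoff 249): to t=4.5 gives 595 − 168×4.5 = -161 → no gain ✓; to t=15.4 gives 1421 − 168×15.4 = -1166.2 → no gain ✓.
5 of the 6 constraints hold; not an equilibrium.

5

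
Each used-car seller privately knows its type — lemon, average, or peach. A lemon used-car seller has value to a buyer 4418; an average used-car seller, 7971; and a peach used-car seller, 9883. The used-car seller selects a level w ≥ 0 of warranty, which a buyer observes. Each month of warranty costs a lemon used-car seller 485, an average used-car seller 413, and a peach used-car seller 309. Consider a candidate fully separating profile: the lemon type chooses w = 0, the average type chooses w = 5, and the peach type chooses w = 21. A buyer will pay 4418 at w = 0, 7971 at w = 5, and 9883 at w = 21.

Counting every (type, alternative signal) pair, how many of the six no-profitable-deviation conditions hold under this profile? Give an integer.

3

Peach (own payoff 9883 − 309×21 = 3394): to w=0 gives 4418 → profitable ✗; to w=5 gives 7971 − 309×5 = 6426 → profitable ✗.
Lemon (own payoff 4418): to w=5 gives 7971 − 485×5 = 5546 → profitable ✗; to w=21 gives 9883 − 485×21 = -302 → no gain ✓.
Average (own payoff 7971 − 413×5 = 5906): to w=0 gives 4418 → no gain ✓; to w=21 gives 9883 − 413×21 = 1210 → no gain ✓.
3 of the 6 constraints hold; not an equilibrium.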